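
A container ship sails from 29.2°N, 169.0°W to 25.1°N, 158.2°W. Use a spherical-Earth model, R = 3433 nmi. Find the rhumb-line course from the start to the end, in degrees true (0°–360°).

Δψ = ln[tan(π/4+φ₂/2)/tan(π/4+φ₁/2)] = -0.0804
Δλ = +0.1885 rad (taken the short way round)
course = atan2(Δλ, Δψ) = 113.11°

113.1°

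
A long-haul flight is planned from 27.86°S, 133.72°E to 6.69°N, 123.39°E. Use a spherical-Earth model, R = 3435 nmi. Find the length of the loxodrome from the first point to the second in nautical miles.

2156 nmi

Δψ = ln[tan(π/4+φ₂/2)/tan(π/4+φ₁/2)] = +0.6237;  Δφ = +0.6030 rad,  Δλ = -0.1803 rad
q = Δφ/Δψ = 0.9669
d = R·√(Δφ² + q²Δλ²) = 3435·0.62770 = 2156 nmi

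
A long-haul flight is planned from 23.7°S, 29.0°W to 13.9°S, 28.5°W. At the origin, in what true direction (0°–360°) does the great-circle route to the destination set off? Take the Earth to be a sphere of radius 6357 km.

2.8°

N = sin Δλ·cos φ₂ = +0.0085;  D = cos φ₁ sin φ₂ − sin φ₁ cos φ₂ cos Δλ = +0.1702
initial course = atan2(N, D) = 2.85°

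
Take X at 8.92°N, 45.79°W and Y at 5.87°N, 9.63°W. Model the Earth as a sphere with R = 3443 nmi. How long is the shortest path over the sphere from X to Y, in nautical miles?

Haversine: a = sin²(Δφ/2)+cos φ₁ cos φ₂ sin²(Δλ/2) = 0.09536;  σ = 2·atan2(√a,√(1−a))
σ = 35.974° → d = Rσ = 3443·0.62787 = 2162 nmi

2162 nmi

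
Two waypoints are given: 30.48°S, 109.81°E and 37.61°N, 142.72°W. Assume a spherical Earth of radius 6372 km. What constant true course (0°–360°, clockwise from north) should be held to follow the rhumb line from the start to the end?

Δψ = ln[tan(π/4+φ₂/2)/tan(π/4+φ₁/2)] = +1.2684
Δλ = +1.8757 rad (taken the short way round)
course = atan2(Δλ, Δψ) = 55.93°

55.9°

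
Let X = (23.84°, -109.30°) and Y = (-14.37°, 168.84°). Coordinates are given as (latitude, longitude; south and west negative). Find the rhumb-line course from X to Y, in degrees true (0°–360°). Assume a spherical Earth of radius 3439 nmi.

Δψ = ln[tan(π/4+φ₂/2)/tan(π/4+φ₁/2)] = -0.6821
Δλ = -1.4287 rad (taken the short way round)
course = atan2(Δλ, Δψ) = 244.48°

244.5°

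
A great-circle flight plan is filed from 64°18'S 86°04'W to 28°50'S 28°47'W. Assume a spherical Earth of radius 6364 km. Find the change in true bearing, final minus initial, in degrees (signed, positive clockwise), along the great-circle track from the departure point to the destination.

-45.2°

At departure: θ₁ = atan2(sin Δλ cos φ₂, cos φ₁ sin φ₂ − sin φ₁ cos φ₂ cos Δλ) = 73.56°
At arrival: θ₂ = atan2(sin Δλ cos φ₁, −cos φ₂ sin φ₁ + sin φ₂ cos φ₁ cos Δλ) = 28.35°
Δθ = θ₂ − θ₁ = -45.2°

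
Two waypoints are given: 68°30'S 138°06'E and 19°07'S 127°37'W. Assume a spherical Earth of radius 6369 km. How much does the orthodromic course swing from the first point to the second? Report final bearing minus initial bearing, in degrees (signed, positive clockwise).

Initial bearing θ₁ = atan2(sin Δλ cos φ₂, cos φ₁ sin φ₂ − sin φ₁ cos φ₂ cos Δλ) = 101.15°
Final bearing θ₂ = (initial bearing from the destination back to the start) + 180° = 22.37°
Δθ = θ₂ − θ₁ = -78.8°

-78.8°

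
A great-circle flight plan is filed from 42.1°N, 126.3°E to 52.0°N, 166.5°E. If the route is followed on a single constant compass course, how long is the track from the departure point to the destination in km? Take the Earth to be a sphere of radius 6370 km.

Δψ = ln[tan(π/4+φ₂/2)/tan(π/4+φ₁/2)] = +0.2546;  Δφ = +0.1728 rad,  Δλ = +0.7016 rad
q = Δφ/Δψ = 0.6785
d = R·√(Δφ² + q²Δλ²) = 6370·0.50647 = 3226 km

3226 km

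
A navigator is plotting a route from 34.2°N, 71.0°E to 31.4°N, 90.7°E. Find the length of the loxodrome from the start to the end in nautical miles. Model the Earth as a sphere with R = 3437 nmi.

1007 nmi

Rhumb course C = atan2(Δλ, Δψ) with Δψ = ln[tan(π/4+φ₂/2)/tan(π/4+φ₁/2)] = -0.0581, Δλ = +0.3438 → C = 99.60°
d = R·|Δφ| / |cos C| = 3437·0.04887 / 0.16675 = 1007 nmi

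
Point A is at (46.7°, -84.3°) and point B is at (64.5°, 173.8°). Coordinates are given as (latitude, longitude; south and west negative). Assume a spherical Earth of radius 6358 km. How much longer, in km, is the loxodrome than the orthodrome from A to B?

628 km

Great circle: cos σ = sin φ₁ sin φ₂ + cos φ₁ cos φ₂ cos Δλ,  σ = 0.9323 rad → d_gc = 5927.5 km
Rhumb line: Δψ = +0.5620, q = Δφ/Δψ = 0.5528, d_rh = R√(Δφ²+q²Δλ²) = 6555.2 km
Excess = 6555.2 − 5927.5 = 627.7 ≈ 628 km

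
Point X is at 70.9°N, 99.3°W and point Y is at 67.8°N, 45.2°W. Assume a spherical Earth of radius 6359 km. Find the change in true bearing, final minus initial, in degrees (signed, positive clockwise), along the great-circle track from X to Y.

+51.1°

Initial bearing θ₁ = atan2(sin Δλ cos φ₂, cos φ₁ sin φ₂ − sin φ₁ cos φ₂ cos Δλ) = 73.00°
Final bearing θ₂ = (initial bearing from the destination back to the start) + 180° = 124.09°
Δθ = θ₂ − θ₁ = +51.1°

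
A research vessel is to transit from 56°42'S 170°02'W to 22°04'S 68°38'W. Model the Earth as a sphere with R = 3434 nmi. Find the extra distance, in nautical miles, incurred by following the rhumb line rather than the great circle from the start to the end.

322 nmi

Great circle: cos σ = sin φ₁ sin φ₂ + cos φ₁ cos φ₂ cos Δλ,  σ = 1.3557 rad → d_gc = 4655.5 nmi
Rhumb line: Δψ = +0.8121, q = Δφ/Δψ = 0.7443, d_rh = R√(Δφ²+q²Δλ²) = 4977.2 nmi
Excess = 4977.2 − 4655.5 = 321.7 ≈ 322 nmi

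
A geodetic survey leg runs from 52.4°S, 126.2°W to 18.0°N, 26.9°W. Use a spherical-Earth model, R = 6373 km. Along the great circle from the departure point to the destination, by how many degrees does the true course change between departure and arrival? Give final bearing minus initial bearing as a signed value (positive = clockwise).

-46.1°

Initial bearing θ₁ = atan2(sin Δλ cos φ₂, cos φ₁ sin φ₂ − sin φ₁ cos φ₂ cos Δλ) = 85.93°
Final bearing θ₂ = (initial bearing from the destination back to the start) + 180° = 39.79°
Δθ = θ₂ − θ₁ = -46.1°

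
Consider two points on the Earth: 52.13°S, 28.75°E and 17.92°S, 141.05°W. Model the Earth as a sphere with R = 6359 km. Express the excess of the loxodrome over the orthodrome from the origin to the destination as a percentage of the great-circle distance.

27.2%

Great circle: σ = 1.9092 rad → d_gc = Rσ = 12140.5 km
Rhumb: Δφ = +0.5971, Δλ = -2.9636, Δψ = +0.7519, q = Δφ/Δψ = 0.7941 → d_rh = R√(Δφ²+q²Δλ²) = 15439.8 km
Excess = (15439.8 − 12140.5) / 12140.5 = 3299.3 / 12140.5 = 27.18% ≈ 27.2%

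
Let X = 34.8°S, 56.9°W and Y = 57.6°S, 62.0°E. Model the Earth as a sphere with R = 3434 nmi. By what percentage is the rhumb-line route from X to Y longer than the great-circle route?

12.5%

Great circle: σ = 1.2982 rad → d_gc = Rσ = 4458.0 nmi
Rhumb: Δφ = -0.3979, Δλ = +2.0752, Δψ = -0.5875, q = Δφ/Δψ = 0.6774 → d_rh = R√(Δφ²+q²Δλ²) = 5016.7 nmi
Excess = (5016.7 − 4458.0) / 4458.0 = 558.7 / 4458.0 = 12.53% ≈ 12.5%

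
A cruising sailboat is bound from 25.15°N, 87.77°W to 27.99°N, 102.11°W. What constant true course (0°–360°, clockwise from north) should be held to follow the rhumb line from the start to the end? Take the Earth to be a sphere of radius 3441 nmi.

282.5°

Δψ = ln[tan(π/4+φ₂/2)/tan(π/4+φ₁/2)] = +0.0554
Δλ = -0.2503 rad (taken the short way round)
course = atan2(Δλ, Δψ) = 282.49°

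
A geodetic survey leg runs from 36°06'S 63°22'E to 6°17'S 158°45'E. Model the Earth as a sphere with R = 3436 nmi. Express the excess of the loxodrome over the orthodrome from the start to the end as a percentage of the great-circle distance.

Great circle: σ = 1.5817 rad → d_gc = Rσ = 5434.6 nmi
Rhumb: Δφ = +0.5204, Δλ = +1.6648, Δψ = +0.5665, q = Δφ/Δψ = 0.9185 → d_rh = R√(Δφ²+q²Δλ²) = 5550.1 nmi
Excess = (5550.1 − 5434.6) / 5434.6 = 115.5 / 5434.6 = 2.13% ≈ 2.1%

2.1%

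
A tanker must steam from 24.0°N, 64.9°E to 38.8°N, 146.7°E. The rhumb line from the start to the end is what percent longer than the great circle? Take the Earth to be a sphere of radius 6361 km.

Great circle: σ = 1.2064 rad → d_gc = Rσ = 7673.7 km
Rhumb: Δφ = +0.2583, Δλ = +1.4277, Δψ = +0.3041, q = Δφ/Δψ = 0.8494 → d_rh = R√(Δφ²+q²Δλ²) = 7886.8 km
Excess = (7886.8 − 7673.7) / 7673.7 = 213.1 / 7673.7 = 2.78% ≈ 2.8%

2.8%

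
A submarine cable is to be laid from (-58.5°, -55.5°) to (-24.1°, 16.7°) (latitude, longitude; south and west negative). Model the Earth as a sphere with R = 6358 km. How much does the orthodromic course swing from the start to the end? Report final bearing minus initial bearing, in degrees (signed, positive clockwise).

Initial bearing θ₁ = atan2(sin Δλ cos φ₂, cos φ₁ sin φ₂ − sin φ₁ cos φ₂ cos Δλ) = 88.38°
Final bearing θ₂ = (initial bearing from the destination back to the start) + 180° = 34.90°
Δθ = θ₂ − θ₁ = -53.5°

-53.5°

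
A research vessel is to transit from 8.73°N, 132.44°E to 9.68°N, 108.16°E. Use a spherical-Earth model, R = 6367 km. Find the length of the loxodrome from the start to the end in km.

2665 km

Δψ = ln[tan(π/4+φ₂/2)/tan(π/4+φ₁/2)] = +0.0168;  Δφ = +0.0166 rad,  Δλ = -0.4238 rad
q = Δφ/Δψ = 0.9871
d = R·√(Δφ² + q²Δλ²) = 6367·0.41863 = 2665 km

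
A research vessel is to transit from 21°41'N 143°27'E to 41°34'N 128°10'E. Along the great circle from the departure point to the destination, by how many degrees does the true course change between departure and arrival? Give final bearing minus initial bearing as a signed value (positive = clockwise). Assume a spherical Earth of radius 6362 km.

-8.2°

At departure: θ₁ = atan2(sin Δλ cos φ₂, cos φ₁ sin φ₂ − sin φ₁ cos φ₂ cos Δλ) = 330.59°
At arrival: θ₂ = atan2(sin Δλ cos φ₁, −cos φ₂ sin φ₁ + sin φ₂ cos φ₁ cos Δλ) = 322.42°
Δθ = θ₂ − θ₁ = -8.2°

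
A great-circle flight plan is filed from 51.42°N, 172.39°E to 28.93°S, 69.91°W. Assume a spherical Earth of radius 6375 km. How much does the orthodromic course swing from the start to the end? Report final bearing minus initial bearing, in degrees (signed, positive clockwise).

At departure: θ₁ = atan2(sin Δλ cos φ₂, cos φ₁ sin φ₂ − sin φ₁ cos φ₂ cos Δλ) = 88.79°
At arrival: θ₂ = atan2(sin Δλ cos φ₁, −cos φ₂ sin φ₁ + sin φ₂ cos φ₁ cos Δλ) = 134.57°
Δθ = θ₂ − θ₁ = +45.8°

+45.8°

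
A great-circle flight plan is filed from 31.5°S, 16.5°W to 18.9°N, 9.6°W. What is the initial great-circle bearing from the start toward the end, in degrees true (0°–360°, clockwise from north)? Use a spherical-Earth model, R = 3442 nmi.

8.4°

θ = atan2( sin Δλ·cos φ₂ ,  cos φ₁ sin φ₂ − sin φ₁ cos φ₂ cos Δλ )
  = atan2(+0.1137, +0.7669) = 8.43°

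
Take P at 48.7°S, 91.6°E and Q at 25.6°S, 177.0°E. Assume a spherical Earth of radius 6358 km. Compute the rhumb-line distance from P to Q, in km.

Rhumb course C = atan2(Δλ, Δψ) with Δψ = ln[tan(π/4+φ₂/2)/tan(π/4+φ₁/2)] = +0.5134, Δλ = +1.4905 → C = 70.99°
d = R·|Δφ| / |cos C| = 6358·0.40317 / 0.32566 = 7871 km

7871 km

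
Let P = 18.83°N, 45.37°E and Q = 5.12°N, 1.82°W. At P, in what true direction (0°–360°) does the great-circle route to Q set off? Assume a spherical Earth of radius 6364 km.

θ = atan2( sin Δλ·cos φ₂ ,  cos φ₁ sin φ₂ − sin φ₁ cos φ₂ cos Δλ )
  = atan2(-0.7307, -0.1340) = 259.61°

259.6°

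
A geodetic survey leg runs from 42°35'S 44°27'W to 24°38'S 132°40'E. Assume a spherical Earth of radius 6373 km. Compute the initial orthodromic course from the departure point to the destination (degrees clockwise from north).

177.2°

N = sin Δλ·cos φ₂ = +0.0457;  D = cos φ₁ sin φ₂ − sin φ₁ cos φ₂ cos Δλ = -0.9212
initial course = atan2(N, D) = 177.16°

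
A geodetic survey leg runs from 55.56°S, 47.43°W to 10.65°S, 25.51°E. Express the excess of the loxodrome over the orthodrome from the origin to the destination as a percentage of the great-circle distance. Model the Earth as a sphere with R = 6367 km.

Great circle: σ = 1.2498 rad → d_gc = Rσ = 7957.7 km
Rhumb: Δφ = +0.7838, Δλ = +1.2730, Δψ = +0.9844, q = Δφ/Δψ = 0.7962 → d_rh = R√(Δφ²+q²Δλ²) = 8158.2 km
Excess = (8158.2 − 7957.7) / 7957.7 = 200.5 / 7957.7 = 2.52% ≈ 2.5%

2.5%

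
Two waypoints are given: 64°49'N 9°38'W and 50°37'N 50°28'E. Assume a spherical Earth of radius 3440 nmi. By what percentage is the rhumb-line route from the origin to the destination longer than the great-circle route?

3.5%

Great circle: σ = 0.5844 rad → d_gc = Rσ = 2010.4 nmi
Rhumb: Δφ = -0.2478, Δλ = +1.0489, Δψ = -0.4714, q = Δφ/Δψ = 0.5258 → d_rh = R√(Δφ²+q²Δλ²) = 2080.0 nmi
Excess = (2080.0 − 2010.4) / 2010.4 = 69.6 / 2010.4 = 3.46% ≈ 3.5%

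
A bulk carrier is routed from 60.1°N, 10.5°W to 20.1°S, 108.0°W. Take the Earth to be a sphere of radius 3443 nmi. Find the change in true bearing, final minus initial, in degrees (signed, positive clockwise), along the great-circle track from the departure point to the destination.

-54.0°

Initial bearing θ₁ = atan2(sin Δλ cos φ₂, cos φ₁ sin φ₂ − sin φ₁ cos φ₂ cos Δλ) = 266.00°
Final bearing θ₂ = (initial bearing from the destination back to the start) + 180° = 211.97°
Δθ = θ₂ − θ₁ = -54.0°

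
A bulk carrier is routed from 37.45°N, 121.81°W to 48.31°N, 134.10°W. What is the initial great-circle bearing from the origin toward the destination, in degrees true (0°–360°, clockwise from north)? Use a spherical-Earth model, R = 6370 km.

θ = atan2( sin Δλ·cos φ₂ ,  cos φ₁ sin φ₂ − sin φ₁ cos φ₂ cos Δλ )
  = atan2(-0.1416, +0.1977) = 324.39°

324.4°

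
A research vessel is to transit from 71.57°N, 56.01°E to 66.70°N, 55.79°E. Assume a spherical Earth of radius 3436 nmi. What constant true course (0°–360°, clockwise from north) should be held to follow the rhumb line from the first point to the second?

180.9°

Meridional parts: M(φ₁)=+1.8187, M(φ₂)=+1.5790 → ΔM = -0.2397;  Δλ = -0.0038 rad
tan C = Δλ / ΔM = +0.0160 → C = 180.92°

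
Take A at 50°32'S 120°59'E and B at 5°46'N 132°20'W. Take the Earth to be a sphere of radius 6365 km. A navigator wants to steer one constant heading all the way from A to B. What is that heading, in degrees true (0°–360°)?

58.8°

Δψ = ln[tan(π/4+φ₂/2)/tan(π/4+φ₁/2)] = +1.1261
Δλ = +1.8620 rad (taken the short way round)
course = atan2(Δλ, Δψ) = 58.84°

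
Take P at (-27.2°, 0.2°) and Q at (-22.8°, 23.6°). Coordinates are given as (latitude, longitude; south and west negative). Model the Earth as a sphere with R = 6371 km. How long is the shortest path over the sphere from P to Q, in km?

2405 km

Haversine: a = sin²(Δφ/2)+cos φ₁ cos φ₂ sin²(Δλ/2) = 0.03519;  σ = 2·atan2(√a,√(1−a))
σ = 21.625° → d = Rσ = 6371·0.37742 = 2405 km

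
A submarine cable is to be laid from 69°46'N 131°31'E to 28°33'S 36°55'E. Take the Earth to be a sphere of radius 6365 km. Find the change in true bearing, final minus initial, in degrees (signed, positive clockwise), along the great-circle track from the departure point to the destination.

-60.5°

At departure: θ₁ = atan2(sin Δλ cos φ₂, cos φ₁ sin φ₂ − sin φ₁ cos φ₂ cos Δλ) = 263.54°
At arrival: θ₂ = atan2(sin Δλ cos φ₁, −cos φ₂ sin φ₁ + sin φ₂ cos φ₁ cos Δλ) = 203.03°
Δθ = θ₂ − θ₁ = -60.5°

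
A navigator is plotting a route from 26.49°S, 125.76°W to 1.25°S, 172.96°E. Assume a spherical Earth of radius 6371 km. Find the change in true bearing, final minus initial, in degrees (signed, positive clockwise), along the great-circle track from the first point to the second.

At departure: θ₁ = atan2(sin Δλ cos φ₂, cos φ₁ sin φ₂ − sin φ₁ cos φ₂ cos Δλ) = 282.52°
At arrival: θ₂ = atan2(sin Δλ cos φ₁, −cos φ₂ sin φ₁ + sin φ₂ cos φ₁ cos Δλ) = 299.08°
Δθ = θ₂ − θ₁ = +16.6°

+16.6°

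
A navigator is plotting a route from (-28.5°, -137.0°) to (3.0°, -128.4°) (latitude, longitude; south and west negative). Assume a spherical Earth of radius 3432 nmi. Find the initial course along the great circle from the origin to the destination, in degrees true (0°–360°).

N = sin Δλ·cos φ₂ = +0.1493;  D = cos φ₁ sin φ₂ − sin φ₁ cos φ₂ cos Δλ = +0.5171
initial course = atan2(N, D) = 16.11°

16.1°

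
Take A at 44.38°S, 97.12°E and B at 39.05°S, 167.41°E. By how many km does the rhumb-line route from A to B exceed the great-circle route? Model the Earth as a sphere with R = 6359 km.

175 km

Great circle: cos σ = sin φ₁ sin φ₂ + cos φ₁ cos φ₂ cos Δλ,  σ = 0.8920 rad → d_gc = 5672.5 km
Rhumb line: Δψ = +0.1247, q = Δφ/Δψ = 0.7458, d_rh = R√(Δφ²+q²Δλ²) = 5847.8 km
Excess = 5847.8 − 5672.5 = 175.3 ≈ 175 km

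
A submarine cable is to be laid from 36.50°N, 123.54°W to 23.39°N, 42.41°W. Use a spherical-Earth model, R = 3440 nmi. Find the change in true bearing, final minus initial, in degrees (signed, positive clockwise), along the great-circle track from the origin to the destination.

+46.5°

Initial bearing θ₁ = atan2(sin Δλ cos φ₂, cos φ₁ sin φ₂ − sin φ₁ cos φ₂ cos Δλ) = 75.48°
Final bearing θ₂ = (initial bearing from the destination back to the start) + 180° = 122.02°
Δθ = θ₂ − θ₁ = +46.5°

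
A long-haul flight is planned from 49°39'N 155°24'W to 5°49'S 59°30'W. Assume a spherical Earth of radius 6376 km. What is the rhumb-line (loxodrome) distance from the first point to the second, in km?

Δψ = ln[tan(π/4+φ₂/2)/tan(π/4+φ₁/2)] = -1.1029;  Δφ = -0.9681 rad,  Δλ = +1.6738 rad
q = Δφ/Δψ = 0.8777
d = R·√(Δφ² + q²Δλ²) = 6376·1.75942 = 11218 km

11218 km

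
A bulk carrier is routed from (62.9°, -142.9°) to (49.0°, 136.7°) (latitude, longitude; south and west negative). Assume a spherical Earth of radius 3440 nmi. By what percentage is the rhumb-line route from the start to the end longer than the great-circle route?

6.2%

Great circle: σ = 0.7646 rad → d_gc = Rσ = 2630.1 nmi
Rhumb: Δφ = -0.2426, Δλ = -1.4032, Δψ = -0.4391, q = Δφ/Δψ = 0.5524 → d_rh = R√(Δφ²+q²Δλ²) = 2794.3 nmi
Excess = (2794.3 − 2630.1) / 2630.1 = 164.2 / 2630.1 = 6.24% ≈ 6.2%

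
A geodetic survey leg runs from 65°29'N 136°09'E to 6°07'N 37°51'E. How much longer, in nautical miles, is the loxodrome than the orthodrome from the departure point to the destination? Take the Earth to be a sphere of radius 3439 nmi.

316 nmi

Great circle: cos σ = sin φ₁ sin φ₂ + cos φ₁ cos φ₂ cos Δλ,  σ = 1.5334 rad → d_gc = 5273.4 nmi
Rhumb line: Δψ = -1.4196, q = Δφ/Δψ = 0.7299, d_rh = R√(Δφ²+q²Δλ²) = 5589.4 nmi
Excess = 5589.4 − 5273.4 = 316.0 ≈ 316 nmi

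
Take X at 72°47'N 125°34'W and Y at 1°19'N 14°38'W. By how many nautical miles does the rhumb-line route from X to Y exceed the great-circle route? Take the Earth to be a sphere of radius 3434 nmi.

Great circle: cos σ = sin φ₁ sin φ₂ + cos φ₁ cos φ₂ cos Δλ,  σ = 1.6547 rad → d_gc = 5682.1 nmi
Rhumb line: Δψ = -1.8649, q = Δφ/Δψ = 0.6688, d_rh = R√(Δφ²+q²Δλ²) = 6174.3 nmi
Excess = 6174.3 − 5682.1 = 492.2 ≈ 492 nmi

492 nmi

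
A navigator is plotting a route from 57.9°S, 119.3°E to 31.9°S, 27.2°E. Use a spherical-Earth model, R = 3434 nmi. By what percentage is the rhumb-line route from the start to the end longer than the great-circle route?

Great circle: σ = 1.1251 rad → d_gc = Rσ = 3863.5 nmi
Rhumb: Δφ = +0.4538, Δλ = -1.6074, Δψ = +0.6579, q = Δφ/Δψ = 0.6898 → d_rh = R√(Δφ²+q²Δλ²) = 4114.0 nmi
Excess = (4114.0 − 3863.5) / 3863.5 = 250.5 / 3863.5 = 6.48% ≈ 6.5%

6.5%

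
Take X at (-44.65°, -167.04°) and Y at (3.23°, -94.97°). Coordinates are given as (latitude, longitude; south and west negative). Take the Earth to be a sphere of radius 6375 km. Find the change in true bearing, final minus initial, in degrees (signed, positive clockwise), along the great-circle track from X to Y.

At departure: θ₁ = atan2(sin Δλ cos φ₂, cos φ₁ sin φ₂ − sin φ₁ cos φ₂ cos Δλ) = 74.91°
At arrival: θ₂ = atan2(sin Δλ cos φ₁, −cos φ₂ sin φ₁ + sin φ₂ cos φ₁ cos Δλ) = 43.47°
Δθ = θ₂ − θ₁ = -31.4°

-31.4°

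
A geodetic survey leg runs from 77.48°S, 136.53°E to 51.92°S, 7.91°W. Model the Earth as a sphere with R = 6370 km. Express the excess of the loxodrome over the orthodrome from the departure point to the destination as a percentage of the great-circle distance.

Great circle: σ = 0.8504 rad → d_gc = Rσ = 5417.2 km
Rhumb: Δφ = +0.4461, Δλ = -2.5210, Δψ = +1.1462, q = Δφ/Δψ = 0.3892 → d_rh = R√(Δφ²+q²Δλ²) = 6865.9 km
Excess = (6865.9 − 5417.2) / 5417.2 = 1448.7 / 5417.2 = 26.74% ≈ 26.7%

26.7%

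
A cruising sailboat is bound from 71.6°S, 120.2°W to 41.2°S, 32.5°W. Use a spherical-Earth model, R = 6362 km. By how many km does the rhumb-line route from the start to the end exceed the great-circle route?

Great circle: cos σ = sin φ₁ sin φ₂ + cos φ₁ cos φ₂ cos Δλ,  σ = 0.8834 rad → d_gc = 5620.0 km
Rhumb line: Δψ = +1.0299, q = Δφ/Δψ = 0.5152, d_rh = R√(Δφ²+q²Δλ²) = 6046.8 km
Excess = 6046.8 − 5620.0 = 426.8 ≈ 427 km

427 km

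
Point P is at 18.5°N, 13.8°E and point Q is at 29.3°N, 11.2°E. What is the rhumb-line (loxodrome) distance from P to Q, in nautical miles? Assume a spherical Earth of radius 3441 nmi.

Δψ = ln[tan(π/4+φ₂/2)/tan(π/4+φ₁/2)] = +0.2066;  Δφ = +0.1885 rad,  Δλ = -0.0454 rad
q = Δφ/Δψ = 0.9124
d = R·√(Δφ² + q²Δλ²) = 3441·0.19299 = 664 nmi

664 nmi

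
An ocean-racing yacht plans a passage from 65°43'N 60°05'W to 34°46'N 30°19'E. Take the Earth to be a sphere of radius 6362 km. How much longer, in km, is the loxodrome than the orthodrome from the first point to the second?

Great circle: cos σ = sin φ₁ sin φ₂ + cos φ₁ cos φ₂ cos Δλ,  σ = 1.0270 rad → d_gc = 6533.5 km
Rhumb line: Δψ = -0.8886, q = Δφ/Δψ = 0.6079, d_rh = R√(Δφ²+q²Δλ²) = 7003.3 km
Excess = 7003.3 − 6533.5 = 469.8 ≈ 470 km

470 km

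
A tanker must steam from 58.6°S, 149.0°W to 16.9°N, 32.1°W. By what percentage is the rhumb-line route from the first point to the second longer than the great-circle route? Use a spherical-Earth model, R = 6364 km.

Great circle: σ = 2.0643 rad → d_gc = Rσ = 13136.9 km
Rhumb: Δφ = +1.3177, Δλ = +2.0403, Δψ = +1.5684, q = Δφ/Δψ = 0.8402 → d_rh = R√(Δφ²+q²Δλ²) = 13759.7 km
Excess = (13759.7 − 13136.9) / 13136.9 = 622.8 / 13136.9 = 4.74% ≈ 4.7%

4.7%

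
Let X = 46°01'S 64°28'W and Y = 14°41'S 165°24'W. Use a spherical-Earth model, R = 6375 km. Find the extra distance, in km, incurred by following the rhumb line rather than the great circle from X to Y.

441 km

Great circle: cos σ = sin φ₁ sin φ₂ + cos φ₁ cos φ₂ cos Δλ,  σ = 1.5158 rad → d_gc = 9663.2 km
Rhumb line: Δψ = +0.6476, q = Δφ/Δψ = 0.8445, d_rh = R√(Δφ²+q²Δλ²) = 10104.4 km
Excess = 10104.4 − 9663.2 = 441.2 ≈ 441 km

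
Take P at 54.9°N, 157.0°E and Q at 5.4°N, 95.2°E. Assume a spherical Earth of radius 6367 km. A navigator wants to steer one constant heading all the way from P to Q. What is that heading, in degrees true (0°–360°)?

Δψ = ln[tan(π/4+φ₂/2)/tan(π/4+φ₁/2)] = -1.0568
Δλ = -1.0786 rad (taken the short way round)
course = atan2(Δλ, Δψ) = 225.59°

225.6°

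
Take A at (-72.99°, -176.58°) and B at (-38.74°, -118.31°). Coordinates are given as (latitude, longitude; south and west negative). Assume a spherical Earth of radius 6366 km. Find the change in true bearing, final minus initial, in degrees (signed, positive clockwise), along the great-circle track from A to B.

Initial bearing θ₁ = atan2(sin Δλ cos φ₂, cos φ₁ sin φ₂ − sin φ₁ cos φ₂ cos Δλ) = 72.50°
Final bearing θ₂ = (initial bearing from the destination back to the start) + 180° = 20.96°
Δθ = θ₂ − θ₁ = -51.5°

-51.5°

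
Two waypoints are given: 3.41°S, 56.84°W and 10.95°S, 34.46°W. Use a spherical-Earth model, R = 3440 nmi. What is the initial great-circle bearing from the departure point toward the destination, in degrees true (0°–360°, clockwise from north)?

109.9°

N = sin Δλ·cos φ₂ = +0.3738;  D = cos φ₁ sin φ₂ − sin φ₁ cos φ₂ cos Δλ = -0.1356
initial course = atan2(N, D) = 109.94°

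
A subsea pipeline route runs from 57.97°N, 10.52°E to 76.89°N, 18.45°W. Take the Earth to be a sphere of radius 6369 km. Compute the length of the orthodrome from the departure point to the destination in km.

2381 km

cos σ = sin φ₁ sin φ₂ + cos φ₁ cos φ₂ cos Δλ
      = sin(57.97°)sin(76.89°) + cos(57.97°)cos(76.89°)cos(-28.97°) = 0.9309
σ = 21.421° → d = Rσ = 6369·0.37387 = 2381 km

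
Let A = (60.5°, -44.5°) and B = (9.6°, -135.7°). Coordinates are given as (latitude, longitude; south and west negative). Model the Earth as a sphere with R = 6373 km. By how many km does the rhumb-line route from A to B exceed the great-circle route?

432 km

Great circle: cos σ = sin φ₁ sin φ₂ + cos φ₁ cos φ₂ cos Δλ,  σ = 1.4354 rad → d_gc = 9147.8 km
Rhumb line: Δψ = -1.1662, q = Δφ/Δψ = 0.7618, d_rh = R√(Δφ²+q²Δλ²) = 9579.5 km
Excess = 9579.5 − 9147.8 = 431.7 ≈ 432 km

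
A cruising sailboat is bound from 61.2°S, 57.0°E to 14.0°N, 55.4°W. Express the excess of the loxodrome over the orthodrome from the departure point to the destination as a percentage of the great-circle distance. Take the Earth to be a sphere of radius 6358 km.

Great circle: σ = 1.9716 rad → d_gc = Rσ = 12535.2 km
Rhumb: Δφ = +1.3125, Δλ = -1.9618, Δψ = +1.6064, q = Δφ/Δψ = 0.8170 → d_rh = R√(Δφ²+q²Δλ²) = 13171.2 km
Excess = (13171.2 − 12535.2) / 12535.2 = 636.0 / 12535.2 = 5.07% ≈ 5.1%

5.1%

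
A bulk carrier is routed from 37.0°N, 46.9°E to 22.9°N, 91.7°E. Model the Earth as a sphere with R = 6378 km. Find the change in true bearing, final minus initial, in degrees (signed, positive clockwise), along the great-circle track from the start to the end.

Initial bearing θ₁ = atan2(sin Δλ cos φ₂, cos φ₁ sin φ₂ − sin φ₁ cos φ₂ cos Δλ) = 97.25°
Final bearing θ₂ = (initial bearing from the destination back to the start) + 180° = 120.68°
Δθ = θ₂ − θ₁ = +23.4°

+23.4°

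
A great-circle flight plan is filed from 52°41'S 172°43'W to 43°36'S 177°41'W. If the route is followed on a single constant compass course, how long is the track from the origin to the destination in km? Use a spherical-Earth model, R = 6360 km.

Δψ = ln[tan(π/4+φ₂/2)/tan(π/4+φ₁/2)] = +0.2385;  Δφ = +0.1585 rad,  Δλ = -0.0867 rad
q = Δφ/Δψ = 0.6648
d = R·√(Δφ² + q²Δλ²) = 6360·0.16868 = 1073 km

1073 km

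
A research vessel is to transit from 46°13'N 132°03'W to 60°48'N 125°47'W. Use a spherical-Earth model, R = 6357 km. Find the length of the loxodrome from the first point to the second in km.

1669 km

Rhumb course C = atan2(Δλ, Δψ) with Δψ = ln[tan(π/4+φ₂/2)/tan(π/4+φ₁/2)] = +0.4335, Δλ = +0.1094 → C = 14.16°
d = R·|Δφ| / |cos C| = 6357·0.25453 / 0.96961 = 1669 km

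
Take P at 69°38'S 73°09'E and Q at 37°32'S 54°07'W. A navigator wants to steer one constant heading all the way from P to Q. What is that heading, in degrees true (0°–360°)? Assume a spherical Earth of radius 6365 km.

294.4°

Δψ = ln[tan(π/4+φ₂/2)/tan(π/4+φ₁/2)] = +1.0092
Δλ = -2.2212 rad (taken the short way round)
course = atan2(Δλ, Δψ) = 294.43°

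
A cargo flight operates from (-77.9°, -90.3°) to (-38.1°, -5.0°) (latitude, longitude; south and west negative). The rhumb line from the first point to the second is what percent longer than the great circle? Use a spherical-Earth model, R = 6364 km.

7.2%

Great circle: σ = 0.9061 rad → d_gc = Rσ = 5766.2 km
Rhumb: Δφ = +0.6946, Δλ = +1.4888, Δψ = +1.5242, q = Δφ/Δψ = 0.4557 → d_rh = R√(Δφ²+q²Δλ²) = 6179.5 km
Excess = (6179.5 − 5766.2) / 5766.2 = 413.3 / 5766.2 = 7.17% ≈ 7.2%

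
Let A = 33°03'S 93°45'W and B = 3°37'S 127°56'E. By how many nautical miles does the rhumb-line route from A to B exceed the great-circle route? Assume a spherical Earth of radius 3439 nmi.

399 nmi

Great circle: cos σ = sin φ₁ sin φ₂ + cos φ₁ cos φ₂ cos Δλ,  σ = 2.2023 rad → d_gc = 7573.6 nmi
Rhumb line: Δψ = +0.5486, q = Δφ/Δψ = 0.9364, d_rh = R√(Δφ²+q²Δλ²) = 7972.2 nmi
Excess = 7972.2 − 7573.6 = 398.6 ≈ 399 nmi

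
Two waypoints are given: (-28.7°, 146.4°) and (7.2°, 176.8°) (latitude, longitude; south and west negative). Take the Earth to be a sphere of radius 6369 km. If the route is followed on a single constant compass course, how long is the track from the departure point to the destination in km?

Δψ = ln[tan(π/4+φ₂/2)/tan(π/4+φ₁/2)] = +0.6493;  Δφ = +0.6266 rad,  Δλ = +0.5306 rad
q = Δφ/Δψ = 0.9650
d = R·√(Δφ² + q²Δλ²) = 6369·0.80918 = 5154 km

5154 km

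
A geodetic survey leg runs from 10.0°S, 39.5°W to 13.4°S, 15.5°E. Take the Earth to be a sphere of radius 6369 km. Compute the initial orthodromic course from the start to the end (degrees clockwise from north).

θ = atan2( sin Δλ·cos φ₂ ,  cos φ₁ sin φ₂ − sin φ₁ cos φ₂ cos Δλ )
  = atan2(+0.7969, -0.1313) = 99.36°

99.4°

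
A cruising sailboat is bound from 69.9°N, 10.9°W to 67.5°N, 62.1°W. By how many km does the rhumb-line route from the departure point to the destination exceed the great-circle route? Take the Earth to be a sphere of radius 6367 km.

Great circle: cos σ = sin φ₁ sin φ₂ + cos φ₁ cos φ₂ cos Δλ,  σ = 0.3175 rad → d_gc = 2021.6 km
Rhumb line: Δψ = -0.1154, q = Δφ/Δψ = 0.3629, d_rh = R√(Δφ²+q²Δλ²) = 2081.8 km
Excess = 2081.8 − 2021.6 = 60.2 ≈ 60 km

60 km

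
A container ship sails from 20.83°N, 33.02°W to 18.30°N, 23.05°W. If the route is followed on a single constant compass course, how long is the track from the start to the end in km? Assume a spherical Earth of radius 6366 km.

1081 km

Rhumb course C = atan2(Δλ, Δψ) with Δψ = ln[tan(π/4+φ₂/2)/tan(π/4+φ₁/2)] = -0.0469, Δλ = +0.1740 → C = 105.07°
d = R·|Δφ| / |cos C| = 6366·0.04416 / 0.26007 = 1081 km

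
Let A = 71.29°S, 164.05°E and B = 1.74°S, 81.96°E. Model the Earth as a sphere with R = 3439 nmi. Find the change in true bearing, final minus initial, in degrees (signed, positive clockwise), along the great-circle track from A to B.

+64.5°

Initial bearing θ₁ = atan2(sin Δλ cos φ₂, cos φ₁ sin φ₂ − sin φ₁ cos φ₂ cos Δλ) = 276.94°
Final bearing θ₂ = (initial bearing from the destination back to the start) + 180° = 341.42°
Δθ = θ₂ − θ₁ = +64.5°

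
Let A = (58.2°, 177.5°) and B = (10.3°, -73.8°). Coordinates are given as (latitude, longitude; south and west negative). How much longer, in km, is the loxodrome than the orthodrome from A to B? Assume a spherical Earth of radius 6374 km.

706 km

Great circle: cos σ = sin φ₁ sin φ₂ + cos φ₁ cos φ₂ cos Δλ,  σ = 1.5851 rad → d_gc = 10103.2 km
Rhumb line: Δψ = -1.0750, q = Δφ/Δψ = 0.7777, d_rh = R√(Δφ²+q²Δλ²) = 10808.9 km
Excess = 10808.9 − 10103.2 = 705.7 ≈ 706 km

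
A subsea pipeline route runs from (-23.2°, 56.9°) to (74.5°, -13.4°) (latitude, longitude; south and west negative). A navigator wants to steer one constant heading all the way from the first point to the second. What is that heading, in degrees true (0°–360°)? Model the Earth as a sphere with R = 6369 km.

333.0°

Meridional parts: M(φ₁)=-0.4165, M(φ₂)=+1.9944 → ΔM = +2.4109;  Δλ = -1.2270 rad
tan C = Δλ / ΔM = -0.5089 → C = 333.03°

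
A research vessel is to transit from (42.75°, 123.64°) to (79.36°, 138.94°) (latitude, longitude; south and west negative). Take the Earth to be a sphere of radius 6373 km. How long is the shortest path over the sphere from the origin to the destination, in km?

4123 km

Haversine: a = sin²(Δφ/2)+cos φ₁ cos φ₂ sin²(Δλ/2) = 0.10105;  σ = 2·atan2(√a,√(1−a))
σ = 37.069° → d = Rσ = 6373·0.64698 = 4123 km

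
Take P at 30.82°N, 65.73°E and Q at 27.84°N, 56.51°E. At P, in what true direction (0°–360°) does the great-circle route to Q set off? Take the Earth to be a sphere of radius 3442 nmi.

252.0°

θ = atan2( sin Δλ·cos φ₂ ,  cos φ₁ sin φ₂ − sin φ₁ cos φ₂ cos Δλ )
  = atan2(-0.1417, -0.0461) = 251.96°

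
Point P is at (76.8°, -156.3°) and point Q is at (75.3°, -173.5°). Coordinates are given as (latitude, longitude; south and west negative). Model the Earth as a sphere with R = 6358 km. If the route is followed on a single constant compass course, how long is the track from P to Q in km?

489 km

Δψ = ln[tan(π/4+φ₂/2)/tan(π/4+φ₁/2)] = -0.1087;  Δφ = -0.0262 rad,  Δλ = -0.3002 rad
q = Δφ/Δψ = 0.2408
d = R·√(Δφ² + q²Δλ²) = 6358·0.07689 = 489 km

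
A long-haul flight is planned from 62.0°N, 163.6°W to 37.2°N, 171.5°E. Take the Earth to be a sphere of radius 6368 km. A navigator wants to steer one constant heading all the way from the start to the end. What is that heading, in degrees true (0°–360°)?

Δψ = ln[tan(π/4+φ₂/2)/tan(π/4+φ₁/2)] = -0.6886
Δλ = -0.4346 rad (taken the short way round)
course = atan2(Δλ, Δψ) = 212.26°

212.3°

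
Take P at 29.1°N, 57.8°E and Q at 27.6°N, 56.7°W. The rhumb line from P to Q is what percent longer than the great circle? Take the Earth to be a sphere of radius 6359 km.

5.5%

Great circle: σ = 1.6667 rad → d_gc = Rσ = 10598.8 km
Rhumb: Δφ = -0.0262, Δλ = -1.9984, Δψ = -0.0297, q = Δφ/Δψ = 0.8800 → d_rh = R√(Δφ²+q²Δλ²) = 11184.4 km
Excess = (11184.4 − 10598.8) / 10598.8 = 585.6 / 10598.8 = 5.53% ≈ 5.5%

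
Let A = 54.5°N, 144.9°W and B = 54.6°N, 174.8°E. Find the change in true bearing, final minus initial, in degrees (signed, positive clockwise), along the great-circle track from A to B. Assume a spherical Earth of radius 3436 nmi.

-33.3°

At departure: θ₁ = atan2(sin Δλ cos φ₂, cos φ₁ sin φ₂ − sin φ₁ cos φ₂ cos Δλ) = 286.88°
At arrival: θ₂ = atan2(sin Δλ cos φ₁, −cos φ₂ sin φ₁ + sin φ₂ cos φ₁ cos Δλ) = 253.59°
Δθ = θ₂ − θ₁ = -33.3°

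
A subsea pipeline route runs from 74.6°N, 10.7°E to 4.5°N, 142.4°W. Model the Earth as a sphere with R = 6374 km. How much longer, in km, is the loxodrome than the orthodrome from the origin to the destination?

2314 km

Great circle: cos σ = sin φ₁ sin φ₂ + cos φ₁ cos φ₂ cos Δλ,  σ = 1.7319 rad → d_gc = 11039.4 km
Rhumb line: Δψ = -1.9223, q = Δφ/Δψ = 0.6365, d_rh = R√(Δφ²+q²Δλ²) = 13353.7 km
Excess = 13353.7 − 11039.4 = 2314.3 ≈ 2314 km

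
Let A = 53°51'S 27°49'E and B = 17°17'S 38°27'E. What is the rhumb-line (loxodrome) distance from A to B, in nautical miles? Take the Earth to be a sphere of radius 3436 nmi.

Δψ = ln[tan(π/4+φ₂/2)/tan(π/4+φ₁/2)] = +0.8134;  Δφ = +0.6382 rad,  Δλ = +0.1856 rad
q = Δφ/Δψ = 0.7846
d = R·√(Δφ² + q²Δλ²) = 3436·0.65461 = 2249 nmi

2249 nmi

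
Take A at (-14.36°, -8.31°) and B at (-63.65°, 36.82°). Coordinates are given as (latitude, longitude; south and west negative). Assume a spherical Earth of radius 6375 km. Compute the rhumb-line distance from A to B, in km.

Δψ = ln[tan(π/4+φ₂/2)/tan(π/4+φ₁/2)] = -1.1988;  Δφ = -0.8603 rad,  Δλ = +0.7877 rad
q = Δφ/Δψ = 0.7176
d = R·√(Δφ² + q²Δλ²) = 6375·1.02936 = 6562 km

6562 km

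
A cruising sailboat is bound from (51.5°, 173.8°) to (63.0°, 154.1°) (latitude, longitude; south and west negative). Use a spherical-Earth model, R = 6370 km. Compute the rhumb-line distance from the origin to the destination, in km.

1735 km

Rhumb course C = atan2(Δλ, Δψ) with Δψ = ln[tan(π/4+φ₂/2)/tan(π/4+φ₁/2)] = +0.3747, Δλ = -0.3438 → C = 317.46°
d = R·|Δφ| / |cos C| = 6370·0.20071 / 0.73683 = 1735 km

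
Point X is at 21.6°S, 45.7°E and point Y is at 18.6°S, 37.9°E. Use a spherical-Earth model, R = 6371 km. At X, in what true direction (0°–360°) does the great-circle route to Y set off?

290.9°

θ = atan2( sin Δλ·cos φ₂ ,  cos φ₁ sin φ₂ − sin φ₁ cos φ₂ cos Δλ )
  = atan2(-0.1286, +0.0491) = 290.90°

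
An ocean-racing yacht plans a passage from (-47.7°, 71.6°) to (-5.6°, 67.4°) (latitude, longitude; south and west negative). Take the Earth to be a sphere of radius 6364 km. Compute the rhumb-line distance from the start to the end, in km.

4693 km

Δψ = ln[tan(π/4+φ₂/2)/tan(π/4+φ₁/2)] = +0.8518;  Δφ = +0.7348 rad,  Δλ = -0.0733 rad
q = Δφ/Δψ = 0.8627
d = R·√(Δφ² + q²Δλ²) = 6364·0.73750 = 4693 km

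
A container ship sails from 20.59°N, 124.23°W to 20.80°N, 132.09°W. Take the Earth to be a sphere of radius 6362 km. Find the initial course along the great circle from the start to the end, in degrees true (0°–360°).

273.0°

θ = atan2( sin Δλ·cos φ₂ ,  cos φ₁ sin φ₂ − sin φ₁ cos φ₂ cos Δλ )
  = atan2(-0.1278, +0.0068) = 273.02°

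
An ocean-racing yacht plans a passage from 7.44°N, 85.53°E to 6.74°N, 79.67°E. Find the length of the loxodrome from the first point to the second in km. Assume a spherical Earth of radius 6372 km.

Rhumb course C = atan2(Δλ, Δψ) with Δψ = ln[tan(π/4+φ₂/2)/tan(π/4+φ₁/2)] = -0.0123, Δλ = -0.1023 → C = 263.14°
d = R·|Δφ| / |cos C| = 6372·0.01222 / 0.11951 = 651 km

651 km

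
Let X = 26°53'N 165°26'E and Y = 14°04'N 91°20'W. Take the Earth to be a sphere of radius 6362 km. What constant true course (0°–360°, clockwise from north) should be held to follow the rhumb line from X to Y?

Δψ = ln[tan(π/4+φ₂/2)/tan(π/4+φ₁/2)] = -0.2394
Δλ = +1.8018 rad (taken the short way round)
course = atan2(Δλ, Δψ) = 97.57°

97.6°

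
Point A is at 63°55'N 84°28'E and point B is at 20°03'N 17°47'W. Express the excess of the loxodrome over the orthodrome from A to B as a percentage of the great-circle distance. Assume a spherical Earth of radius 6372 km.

7.8%

Great circle: σ = 1.3487 rad → d_gc = Rσ = 8593.8 km
Rhumb: Δφ = -0.7656, Δλ = -1.7846, Δψ = -1.1053, q = Δφ/Δψ = 0.6927 → d_rh = R√(Δφ²+q²Δλ²) = 9265.2 km
Excess = (9265.2 − 8593.8) / 8593.8 = 671.4 / 8593.8 = 7.81% ≈ 7.8%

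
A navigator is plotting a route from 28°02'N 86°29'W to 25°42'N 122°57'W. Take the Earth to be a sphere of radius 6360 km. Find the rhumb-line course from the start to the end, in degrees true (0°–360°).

Meridional parts: M(φ₁)=+0.5101, M(φ₂)=+0.4644 → ΔM = -0.0457;  Δλ = -0.6365 rad
tan C = Δλ / ΔM = +13.9402 → C = 265.90°

265.9°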